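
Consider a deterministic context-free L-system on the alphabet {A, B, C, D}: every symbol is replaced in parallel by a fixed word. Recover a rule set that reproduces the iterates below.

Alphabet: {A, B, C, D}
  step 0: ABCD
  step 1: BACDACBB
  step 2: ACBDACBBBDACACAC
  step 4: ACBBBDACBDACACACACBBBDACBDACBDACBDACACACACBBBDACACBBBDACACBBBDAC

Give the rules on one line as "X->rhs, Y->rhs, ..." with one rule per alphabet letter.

  step 1 ⇒ step 2: BACDACBB ⇒ AC·B·DAC·BB·B·DAC·AC·AC
    A ↦ B
    B ↦ AC
    C ↦ DAC
    D ↦ BB

A->B, B->AC, C->DAC, D->BB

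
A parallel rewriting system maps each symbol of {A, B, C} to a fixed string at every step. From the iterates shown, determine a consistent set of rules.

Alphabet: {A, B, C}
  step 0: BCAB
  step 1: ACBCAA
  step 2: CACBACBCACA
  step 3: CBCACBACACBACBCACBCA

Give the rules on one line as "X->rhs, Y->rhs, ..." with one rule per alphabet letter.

A->CA, B->A, C->CB

  step 2 ⇒ step 3: CACBACBCACA ⇒ CB·CA·CB·A·CA·CB·A·CB·CA·CB·CA
    A ↦ CA
    B ↦ A
    C ↦ CB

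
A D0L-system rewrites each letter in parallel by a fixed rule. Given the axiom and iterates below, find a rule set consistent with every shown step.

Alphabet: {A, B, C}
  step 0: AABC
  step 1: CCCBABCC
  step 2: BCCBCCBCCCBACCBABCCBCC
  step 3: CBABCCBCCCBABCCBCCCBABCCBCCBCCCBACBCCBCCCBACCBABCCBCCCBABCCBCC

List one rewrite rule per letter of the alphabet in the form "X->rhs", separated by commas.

A->C, B->CBA, C->BCC

  step 2 ⇒ step 3: BCCBCCBCCCBACCBABCCBCC ⇒ CBA·BCC·BCC·CBA·BCC·BCC·CBA·BCC·BCC·BCC·CBA·C·BCC·BCC·CBA·C·CBA·BCC·BCC·CBA·BCC·BCC
    A ↦ C
    B ↦ CBA
    C ↦ BCC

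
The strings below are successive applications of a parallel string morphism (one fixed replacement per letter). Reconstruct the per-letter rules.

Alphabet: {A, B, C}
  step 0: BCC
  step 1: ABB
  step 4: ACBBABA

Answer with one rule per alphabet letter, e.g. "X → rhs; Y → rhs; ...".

  step 0 ⇒ step 1: BCC ⇒ A·B·B
    B ↦ A
    C ↦ B
    A ↦ CB  (constrained at step 1)

A->CB, B->A, C->B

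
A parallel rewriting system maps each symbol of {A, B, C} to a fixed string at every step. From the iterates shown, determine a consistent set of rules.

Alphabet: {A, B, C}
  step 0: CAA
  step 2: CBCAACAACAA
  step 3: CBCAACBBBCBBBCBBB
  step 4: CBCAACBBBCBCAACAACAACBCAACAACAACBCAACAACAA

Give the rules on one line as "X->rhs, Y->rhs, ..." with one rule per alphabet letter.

  step 3 ⇒ step 4: CBCAACBBBCBBBCBBB ⇒ CB·CAA·CB·B·B·CB·CAA·CAA·CAA·CB·CAA·CAA·CAA·CB·CAA·CAA·CAA
    A ↦ B
    B ↦ CAA
    C ↦ CB

A->B, B->CAA, C->CB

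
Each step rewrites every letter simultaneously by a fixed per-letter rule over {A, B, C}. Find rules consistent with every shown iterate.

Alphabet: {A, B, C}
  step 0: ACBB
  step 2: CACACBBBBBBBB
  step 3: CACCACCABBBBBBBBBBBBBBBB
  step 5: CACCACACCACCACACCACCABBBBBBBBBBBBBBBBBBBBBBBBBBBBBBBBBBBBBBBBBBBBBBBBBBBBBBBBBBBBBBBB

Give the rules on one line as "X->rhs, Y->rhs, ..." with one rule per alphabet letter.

A->C, B->BB, C->CA

  step 2 ⇒ step 3: CACACBBBBBBBB ⇒ CA·C·CA·C·CA·BB·BB·BB·BB·BB·BB·BB·BB
    A ↦ C
    B ↦ BB
    C ↦ CA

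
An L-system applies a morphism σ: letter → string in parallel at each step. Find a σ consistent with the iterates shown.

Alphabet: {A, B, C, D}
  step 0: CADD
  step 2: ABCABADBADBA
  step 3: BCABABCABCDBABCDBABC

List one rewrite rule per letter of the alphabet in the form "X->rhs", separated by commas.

A->BC, B->A, C->BA, D->DB

  step 2 ⇒ step 3: ABCABADBADBA ⇒ BC·A·BA·BC·A·BC·DB·A·BC·DB·A·BC
    A ↦ BC
    B ↦ A
    C ↦ BA
    D ↦ DB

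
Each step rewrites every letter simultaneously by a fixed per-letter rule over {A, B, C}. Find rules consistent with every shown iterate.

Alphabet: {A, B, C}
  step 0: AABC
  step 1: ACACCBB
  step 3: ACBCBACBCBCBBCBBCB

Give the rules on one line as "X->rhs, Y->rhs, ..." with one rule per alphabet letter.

A->AC, B->CB, C->B

  step 0 ⇒ step 1: AABC ⇒ AC·AC·CB·B
    A ↦ AC
    B ↦ CB
    C ↦ B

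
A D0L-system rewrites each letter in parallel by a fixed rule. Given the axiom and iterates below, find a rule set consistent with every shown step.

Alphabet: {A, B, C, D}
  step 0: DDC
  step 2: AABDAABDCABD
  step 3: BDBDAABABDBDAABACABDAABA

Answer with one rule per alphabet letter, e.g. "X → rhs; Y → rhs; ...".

  step 2 ⇒ step 3: AABDAABDCABD ⇒ BD·BD·AA·BA·BD·BD·AA·BA·CA·BD·AA·BA
    A ↦ BD
    B ↦ AA
    C ↦ CA
    D ↦ BA

A->BD, B->AA, C->CA, D->BA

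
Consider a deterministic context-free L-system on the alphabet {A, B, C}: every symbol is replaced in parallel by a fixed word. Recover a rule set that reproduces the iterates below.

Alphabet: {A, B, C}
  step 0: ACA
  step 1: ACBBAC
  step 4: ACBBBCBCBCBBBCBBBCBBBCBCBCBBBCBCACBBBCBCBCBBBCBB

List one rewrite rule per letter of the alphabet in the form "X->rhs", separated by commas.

A->AC, B->BC, C->BB

  step 0 ⇒ step 1: ACA ⇒ AC·BB·AC
    A ↦ AC
    C ↦ BB
    B ↦ BC  (constrained at step 1)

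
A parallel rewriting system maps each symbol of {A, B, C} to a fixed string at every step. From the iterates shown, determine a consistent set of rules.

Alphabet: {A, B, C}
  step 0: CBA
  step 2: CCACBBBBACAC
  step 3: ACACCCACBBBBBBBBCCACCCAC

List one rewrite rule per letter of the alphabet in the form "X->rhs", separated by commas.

  step 2 ⇒ step 3: CCACBBBBACAC ⇒ AC·AC·CC·AC·BB·BB·BB·BB·CC·AC·CC·AC
    A ↦ CC
    B ↦ BB
    C ↦ AC

A->CC, B->BB, C->AC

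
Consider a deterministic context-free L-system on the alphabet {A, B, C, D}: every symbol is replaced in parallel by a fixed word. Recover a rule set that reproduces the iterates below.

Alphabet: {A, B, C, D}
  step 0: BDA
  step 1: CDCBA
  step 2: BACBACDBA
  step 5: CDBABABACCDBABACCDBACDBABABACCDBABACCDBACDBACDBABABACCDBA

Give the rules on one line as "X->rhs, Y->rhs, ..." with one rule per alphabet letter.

A->BA, B->CD, C->BA, D->C

  step 1 ⇒ step 2: CDCBA ⇒ BA·C·BA·CD·BA
    A ↦ BA
    B ↦ CD
    C ↦ BA
    D ↦ C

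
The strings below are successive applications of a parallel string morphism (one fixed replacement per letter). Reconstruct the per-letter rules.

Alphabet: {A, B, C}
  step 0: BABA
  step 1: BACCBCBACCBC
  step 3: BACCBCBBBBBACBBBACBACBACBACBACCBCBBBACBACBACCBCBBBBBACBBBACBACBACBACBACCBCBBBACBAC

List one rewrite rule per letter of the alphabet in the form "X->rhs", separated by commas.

  step 0 ⇒ step 1: BABA ⇒ BAC·CBC·BAC·CBC
    A ↦ CBC
    B ↦ BAC
    C ↦ BB  (constrained at step 1)

A->CBC, B->BAC, C->BB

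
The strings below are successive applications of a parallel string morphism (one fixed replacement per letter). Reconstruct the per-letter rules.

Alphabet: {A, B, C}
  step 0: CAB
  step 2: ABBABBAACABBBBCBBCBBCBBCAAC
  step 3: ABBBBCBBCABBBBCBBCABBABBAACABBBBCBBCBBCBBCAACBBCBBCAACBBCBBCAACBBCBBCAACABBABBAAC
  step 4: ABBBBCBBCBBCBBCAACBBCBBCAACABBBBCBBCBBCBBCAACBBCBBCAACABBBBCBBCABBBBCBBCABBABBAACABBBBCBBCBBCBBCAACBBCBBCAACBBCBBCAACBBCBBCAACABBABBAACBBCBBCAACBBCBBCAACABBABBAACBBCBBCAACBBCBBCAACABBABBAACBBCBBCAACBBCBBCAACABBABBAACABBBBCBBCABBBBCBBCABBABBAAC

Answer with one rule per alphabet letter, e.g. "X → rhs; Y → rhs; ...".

A->ABB, B->BBC, C->AAC

  step 3 ⇒ step 4: ABBBBCBBCABBBBCBBCABBABBAACABBBBCBBCBBCBBCAACBBCBBCAACBBCBBCAACBBCBBCAACABBABBAAC ⇒ ABB·BBC·BBC·BBC·BBC·AAC·BBC·BBC·AAC·ABB·BBC·BBC·BBC·BBC·AAC·BBC·BBC·AAC·ABB·BBC·BBC·ABB·BBC·BBC·ABB·ABB·AAC·ABB·BBC·BBC·BBC·BBC·AAC·BBC·BBC·AAC·BBC·BBC·AAC·BBC·BBC·AAC·ABB·ABB·AAC·BBC·BBC·AAC·BBC·BBC·AAC·ABB·ABB·AAC·BBC·BBC·AAC·BBC·BBC·AAC·ABB·ABB·AAC·BBC·BBC·AAC·BBC·BBC·AAC·ABB·ABB·AAC·ABB·BBC·BBC·ABB·BBC·BBC·ABB·ABB·AAC
    A ↦ ABB
    B ↦ BBC
    C ↦ AAC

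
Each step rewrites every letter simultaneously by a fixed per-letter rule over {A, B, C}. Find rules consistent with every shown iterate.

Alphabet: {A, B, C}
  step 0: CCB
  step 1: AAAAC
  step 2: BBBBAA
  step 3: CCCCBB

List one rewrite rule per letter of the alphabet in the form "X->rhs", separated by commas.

A->B, B->C, C->AA

  step 2 ⇒ step 3: BBBBAA ⇒ C·C·C·C·B·B
    A ↦ B
    B ↦ C
  step 0 ⇒ step 1: CCB ⇒ AA·AA·C
    C ↦ AA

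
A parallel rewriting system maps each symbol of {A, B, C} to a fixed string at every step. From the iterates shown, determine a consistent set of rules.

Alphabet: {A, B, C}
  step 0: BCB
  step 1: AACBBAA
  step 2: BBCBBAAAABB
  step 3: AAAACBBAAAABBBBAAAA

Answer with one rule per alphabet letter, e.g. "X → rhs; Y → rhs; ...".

  step 2 ⇒ step 3: BBCBBAAAABB ⇒ AA·AA·CBB·AA·AA·B·B·B·B·AA·AA
    A ↦ B
    B ↦ AA
    C ↦ CBB

A->B, B->AA, C->CBB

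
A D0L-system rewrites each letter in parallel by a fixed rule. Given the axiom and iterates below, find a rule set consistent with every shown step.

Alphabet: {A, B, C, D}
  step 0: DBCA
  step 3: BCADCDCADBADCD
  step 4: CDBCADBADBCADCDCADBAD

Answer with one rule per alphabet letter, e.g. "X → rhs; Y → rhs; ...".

A->C, B->CD, C->B, D->AD

  step 3 ⇒ step 4: BCADCDCADBADCD ⇒ CD·B·C·AD·B·AD·B·C·AD·CD·C·AD·B·AD
    A ↦ C
    B ↦ CD
    C ↦ B
    D ↦ AD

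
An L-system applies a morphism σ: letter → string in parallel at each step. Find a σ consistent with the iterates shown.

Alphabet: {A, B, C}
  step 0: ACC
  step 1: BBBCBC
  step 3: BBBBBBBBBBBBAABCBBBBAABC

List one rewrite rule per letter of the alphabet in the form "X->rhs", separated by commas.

  step 0 ⇒ step 1: ACC ⇒ BB·BC·BC
    A ↦ BB
    C ↦ BC
    B ↦ AA  (constrained at step 1)

A->BB, B->AA, C->BC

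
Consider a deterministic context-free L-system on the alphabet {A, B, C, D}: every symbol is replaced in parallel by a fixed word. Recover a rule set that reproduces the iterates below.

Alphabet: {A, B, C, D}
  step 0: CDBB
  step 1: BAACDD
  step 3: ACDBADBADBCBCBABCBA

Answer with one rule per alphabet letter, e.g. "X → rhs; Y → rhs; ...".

  step 0 ⇒ step 1: CDBB ⇒ BA·AC·D·D
    B ↦ D
    C ↦ BA
    D ↦ AC
    A ↦ BC  (constrained at step 1)

A->BC, B->D, C->BA, D->AC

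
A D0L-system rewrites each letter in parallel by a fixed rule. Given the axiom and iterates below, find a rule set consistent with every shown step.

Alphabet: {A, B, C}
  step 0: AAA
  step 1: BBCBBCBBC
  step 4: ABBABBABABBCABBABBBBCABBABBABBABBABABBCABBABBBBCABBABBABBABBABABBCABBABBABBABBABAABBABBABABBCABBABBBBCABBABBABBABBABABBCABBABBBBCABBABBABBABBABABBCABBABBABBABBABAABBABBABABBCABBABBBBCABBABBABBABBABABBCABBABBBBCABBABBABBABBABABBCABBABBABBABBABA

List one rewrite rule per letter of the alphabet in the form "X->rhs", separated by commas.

  step 0 ⇒ step 1: AAA ⇒ BBC·BBC·BBC
    A ↦ BBC
    B ↦ ABB  (constrained at step 1)
    C ↦ ABA  (constrained at step 1)

A->BBC, B->ABB, C->ABA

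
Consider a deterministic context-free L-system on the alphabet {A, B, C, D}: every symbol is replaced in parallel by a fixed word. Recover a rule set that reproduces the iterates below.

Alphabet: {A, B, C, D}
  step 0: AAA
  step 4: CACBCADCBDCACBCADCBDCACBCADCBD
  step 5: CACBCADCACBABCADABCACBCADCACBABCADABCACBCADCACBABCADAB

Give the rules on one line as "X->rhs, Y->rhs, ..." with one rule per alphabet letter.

  step 4 ⇒ step 5: CACBCADCBDCACBCADCBDCACBCADCBD ⇒ CA·CB·CA·D·CA·CB·AB·CA·D·AB·CA·CB·CA·D·CA·CB·AB·CA·D·AB·CA·CB·CA·D·CA·CB·AB·CA·D·AB
    A ↦ CB
    B ↦ D
    C ↦ CA
    D ↦ AB

A->CB, B->D, C->CA, D->AB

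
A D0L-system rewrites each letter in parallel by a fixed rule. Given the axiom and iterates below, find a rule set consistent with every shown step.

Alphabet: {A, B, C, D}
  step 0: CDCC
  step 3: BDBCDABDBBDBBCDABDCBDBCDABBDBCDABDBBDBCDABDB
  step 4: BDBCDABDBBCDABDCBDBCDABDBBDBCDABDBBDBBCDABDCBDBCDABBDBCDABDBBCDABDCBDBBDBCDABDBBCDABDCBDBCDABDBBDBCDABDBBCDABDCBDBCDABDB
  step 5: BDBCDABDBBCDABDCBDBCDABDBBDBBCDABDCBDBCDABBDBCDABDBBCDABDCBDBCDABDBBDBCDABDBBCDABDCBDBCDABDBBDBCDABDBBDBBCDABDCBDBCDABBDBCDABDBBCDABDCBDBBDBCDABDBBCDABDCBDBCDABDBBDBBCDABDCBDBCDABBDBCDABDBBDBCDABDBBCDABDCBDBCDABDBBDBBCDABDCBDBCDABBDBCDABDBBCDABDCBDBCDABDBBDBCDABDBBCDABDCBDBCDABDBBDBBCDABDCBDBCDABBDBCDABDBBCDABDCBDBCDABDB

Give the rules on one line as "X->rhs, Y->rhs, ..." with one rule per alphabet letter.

  step 4 ⇒ step 5: BDBCDABDBBCDABDCBDBCDABDBBDBCDABDBBDBBCDABDCBDBCDABBDBCDABDBBCDABDCBDBBDBCDABDBBCDABDCBDBCDABDBBDBCDABDBBCDABDCBDBCDABDB ⇒ BDB·CDA·BDB·B·CDA·BDC·BDB·CDA·BDB·BDB·B·CDA·BDC·BDB·CDA·B·BDB·CDA·BDB·B·CDA·BDC·BDB·CDA·BDB·BDB·CDA·BDB·B·CDA·BDC·BDB·CDA·BDB·BDB·CDA·BDB·BDB·B·CDA·BDC·BDB·CDA·B·BDB·CDA·BDB·B·CDA·BDC·BDB·BDB·CDA·BDB·B·CDA·BDC·BDB·CDA·BDB·BDB·B·CDA·BDC·BDB·CDA·B·BDB·CDA·BDB·BDB·CDA·BDB·B·CDA·BDC·BDB·CDA·BDB·BDB·B·CDA·BDC·BDB·CDA·B·BDB·CDA·BDB·B·CDA·BDC·BDB·CDA·BDB·BDB·CDA·BDB·B·CDA·BDC·BDB·CDA·BDB·BDB·B·CDA·BDC·BDB·CDA·B·BDB·CDA·BDB·B·CDA·BDC·BDB·CDA·BDB
    A ↦ BDC
    B ↦ BDB
    C ↦ B
    D ↦ CDA

A->BDC, B->BDB, C->B, D->CDA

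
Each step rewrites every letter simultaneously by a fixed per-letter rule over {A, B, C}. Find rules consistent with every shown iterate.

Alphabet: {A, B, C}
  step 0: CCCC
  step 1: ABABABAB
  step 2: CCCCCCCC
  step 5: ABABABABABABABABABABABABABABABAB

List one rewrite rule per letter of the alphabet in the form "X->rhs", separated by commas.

A->C, B->C, C->AB

  step 1 ⇒ step 2: ABABABAB ⇒ C·C·C·C·C·C·C·C
    A ↦ C
    B ↦ C
  step 0 ⇒ step 1: CCCC ⇒ AB·AB·AB·AB
    C ↦ AB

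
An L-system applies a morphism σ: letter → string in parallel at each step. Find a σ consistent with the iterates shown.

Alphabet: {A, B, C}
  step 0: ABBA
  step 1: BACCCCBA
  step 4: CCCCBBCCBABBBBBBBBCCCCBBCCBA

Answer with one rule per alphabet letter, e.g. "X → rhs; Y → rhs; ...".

  step 0 ⇒ step 1: ABBA ⇒ BA·CC·CC·BA
    A ↦ BA
    B ↦ CC
    C ↦ B  (constrained at step 1)

A->BA, B->CC, C->B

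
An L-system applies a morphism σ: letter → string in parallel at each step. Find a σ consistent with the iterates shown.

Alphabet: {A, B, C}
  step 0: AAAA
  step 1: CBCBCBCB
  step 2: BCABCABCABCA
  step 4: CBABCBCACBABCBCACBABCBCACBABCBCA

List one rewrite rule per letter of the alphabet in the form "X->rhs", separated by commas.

  step 1 ⇒ step 2: CBCBCBCB ⇒ BC·A·BC·A·BC·A·BC·A
    B ↦ A
    C ↦ BC
  step 0 ⇒ step 1: AAAA ⇒ CB·CB·CB·CB
    A ↦ CB

A->CB, B->A, C->BC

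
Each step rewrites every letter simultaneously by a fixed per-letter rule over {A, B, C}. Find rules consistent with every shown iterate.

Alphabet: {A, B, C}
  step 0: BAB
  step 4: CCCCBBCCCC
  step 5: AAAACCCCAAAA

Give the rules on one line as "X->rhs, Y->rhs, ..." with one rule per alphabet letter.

  step 4 ⇒ step 5: CCCCBBCCCC ⇒ A·A·A·A·CC·CC·A·A·A·A
    B ↦ CC
    C ↦ A
    A ↦ B  (constrained at step 0)

A->B, B->CC, C->A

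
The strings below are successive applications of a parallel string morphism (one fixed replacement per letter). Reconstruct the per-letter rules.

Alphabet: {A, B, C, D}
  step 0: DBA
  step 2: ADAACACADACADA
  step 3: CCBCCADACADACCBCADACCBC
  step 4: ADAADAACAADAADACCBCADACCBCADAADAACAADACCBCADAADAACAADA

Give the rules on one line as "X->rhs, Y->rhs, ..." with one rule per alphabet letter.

  step 3 ⇒ step 4: CCBCCADACADACCBCADACCBC ⇒ ADA·ADA·ACA·ADA·ADA·C·CB·C·ADA·C·CB·C·ADA·ADA·ACA·ADA·C·CB·C·ADA·ADA·ACA·ADA
    A ↦ C
    B ↦ ACA
    C ↦ ADA
    D ↦ CB

A->C, B->ACA, C->ADA, D->CB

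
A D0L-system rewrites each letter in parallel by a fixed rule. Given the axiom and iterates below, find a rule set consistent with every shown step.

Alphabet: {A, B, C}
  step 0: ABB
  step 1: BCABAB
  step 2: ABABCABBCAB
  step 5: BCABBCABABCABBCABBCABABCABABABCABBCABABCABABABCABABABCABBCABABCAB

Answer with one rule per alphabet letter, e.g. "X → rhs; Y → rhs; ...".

  step 1 ⇒ step 2: BCABAB ⇒ AB·A·BC·AB·BC·AB
    A ↦ BC
    B ↦ AB
    C ↦ A

A->BC, B->AB, C->A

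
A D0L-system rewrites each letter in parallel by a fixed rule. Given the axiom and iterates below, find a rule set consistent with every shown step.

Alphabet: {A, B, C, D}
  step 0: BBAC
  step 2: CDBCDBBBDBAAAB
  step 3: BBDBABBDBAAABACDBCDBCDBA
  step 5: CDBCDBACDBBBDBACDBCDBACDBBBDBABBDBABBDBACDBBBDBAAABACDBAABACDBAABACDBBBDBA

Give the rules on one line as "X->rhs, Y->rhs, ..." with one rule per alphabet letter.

  step 2 ⇒ step 3: CDBCDBBBDBAAAB ⇒ BBD·B·A·BBD·B·A·A·A·B·A·CDB·CDB·CDB·A
    A ↦ CDB
    B ↦ A
    C ↦ BBD
    D ↦ B

A->CDB, B->A, C->BBD, D->B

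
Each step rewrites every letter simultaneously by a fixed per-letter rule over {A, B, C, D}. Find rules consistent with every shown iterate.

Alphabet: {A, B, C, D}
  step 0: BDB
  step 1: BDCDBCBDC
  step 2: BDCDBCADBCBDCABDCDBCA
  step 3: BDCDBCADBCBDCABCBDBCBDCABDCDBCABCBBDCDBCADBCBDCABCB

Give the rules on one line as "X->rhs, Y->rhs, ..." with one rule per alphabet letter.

  step 2 ⇒ step 3: BDCDBCADBCBDCABDCDBCA ⇒ BDC·DBC·A·DBC·BDC·A·BCB·DBC·BDC·A·BDC·DBC·A·BCB·BDC·DBC·A·DBC·BDC·A·BCB
    A ↦ BCB
    B ↦ BDC
    C ↦ A
    D ↦ DBC

A->BCB, B->BDC, C->A, D->DBC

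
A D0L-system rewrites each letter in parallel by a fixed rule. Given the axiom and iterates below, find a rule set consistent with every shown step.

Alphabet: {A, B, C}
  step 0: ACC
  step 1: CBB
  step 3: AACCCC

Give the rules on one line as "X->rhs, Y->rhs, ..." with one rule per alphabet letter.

A->C, B->AA, C->B

  step 0 ⇒ step 1: ACC ⇒ C·B·B
    A ↦ C
    C ↦ B
    B ↦ AA  (constrained at step 1)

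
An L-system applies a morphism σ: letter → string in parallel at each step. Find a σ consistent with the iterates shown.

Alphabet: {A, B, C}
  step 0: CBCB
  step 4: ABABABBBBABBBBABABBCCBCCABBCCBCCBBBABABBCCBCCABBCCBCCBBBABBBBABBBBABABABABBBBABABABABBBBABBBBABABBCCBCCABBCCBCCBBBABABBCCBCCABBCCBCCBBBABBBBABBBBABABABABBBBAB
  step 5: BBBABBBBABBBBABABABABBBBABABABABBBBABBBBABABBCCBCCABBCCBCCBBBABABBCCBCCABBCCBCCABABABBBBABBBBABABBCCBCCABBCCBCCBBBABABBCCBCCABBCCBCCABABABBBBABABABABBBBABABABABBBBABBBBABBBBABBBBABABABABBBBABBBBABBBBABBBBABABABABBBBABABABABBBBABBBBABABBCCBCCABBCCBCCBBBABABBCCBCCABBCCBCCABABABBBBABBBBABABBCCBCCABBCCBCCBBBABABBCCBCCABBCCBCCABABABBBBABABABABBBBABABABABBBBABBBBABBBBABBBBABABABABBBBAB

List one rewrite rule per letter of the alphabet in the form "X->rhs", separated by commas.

  step 4 ⇒ step 5: ABABABBBBABBBBABABBCCBCCABBCCBCCBBBABABBCCBCCABBCCBCCBBBABBBBABBBBABABABABBBBABABABABBBBABBBBABABBCCBCCABBCCBCCBBBABABBCCBCCABBCCBCCBBBABBBBABBBBABABABABBBBAB ⇒ BBB·AB·BBB·AB·BBB·AB·AB·AB·AB·BBB·AB·AB·AB·AB·BBB·AB·BBB·AB·AB·BCC·BCC·AB·BCC·BCC·BBB·AB·AB·BCC·BCC·AB·BCC·BCC·AB·AB·AB·BBB·AB·BBB·AB·AB·BCC·BCC·AB·BCC·BCC·BBB·AB·AB·BCC·BCC·AB·BCC·BCC·AB·AB·AB·BBB·AB·AB·AB·AB·BBB·AB·AB·AB·AB·BBB·AB·BBB·AB·BBB·AB·BBB·AB·AB·AB·AB·BBB·AB·BBB·AB·BBB·AB·BBB·AB·AB·AB·AB·BBB·AB·AB·AB·AB·BBB·AB·BBB·AB·AB·BCC·BCC·AB·BCC·BCC·BBB·AB·AB·BCC·BCC·AB·BCC·BCC·AB·AB·AB·BBB·AB·BBB·AB·AB·BCC·BCC·AB·BCC·BCC·BBB·AB·AB·BCC·BCC·AB·BCC·BCC·AB·AB·AB·BBB·AB·AB·AB·AB·BBB·AB·AB·AB·AB·BBB·AB·BBB·AB·BBB·AB·BBB·AB·AB·AB·AB·BBB·AB
    A ↦ BBB
    B ↦ AB
    C ↦ BCC

A->BBB, B->AB, C->BCC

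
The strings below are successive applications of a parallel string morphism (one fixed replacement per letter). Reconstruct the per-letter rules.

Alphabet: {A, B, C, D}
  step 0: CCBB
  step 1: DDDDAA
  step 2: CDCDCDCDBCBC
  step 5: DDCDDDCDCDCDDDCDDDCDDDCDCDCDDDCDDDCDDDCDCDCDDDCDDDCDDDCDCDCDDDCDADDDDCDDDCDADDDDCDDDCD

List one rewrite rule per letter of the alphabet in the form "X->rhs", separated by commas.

A->BC, B->A, C->DD, D->CD

  step 1 ⇒ step 2: DDDDAA ⇒ CD·CD·CD·CD·BC·BC
    A ↦ BC
    D ↦ CD
  step 0 ⇒ step 1: CCBB ⇒ DD·DD·A·A
    B ↦ A
  step 0 ⇒ step 1: CCBB ⇒ DD·DD·A·A
    C ↦ DD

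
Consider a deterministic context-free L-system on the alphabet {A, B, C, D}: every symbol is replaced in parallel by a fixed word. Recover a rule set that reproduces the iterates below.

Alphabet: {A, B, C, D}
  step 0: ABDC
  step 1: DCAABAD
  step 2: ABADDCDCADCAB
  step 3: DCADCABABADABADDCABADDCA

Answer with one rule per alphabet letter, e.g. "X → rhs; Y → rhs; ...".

  step 2 ⇒ step 3: ABADDCDCADCAB ⇒ DC·A·DC·AB·AB·AD·AB·AD·DC·AB·AD·DC·A
    A ↦ DC
    B ↦ A
    C ↦ AD
    D ↦ AB

A->DC, B->A, C->AD, D->AB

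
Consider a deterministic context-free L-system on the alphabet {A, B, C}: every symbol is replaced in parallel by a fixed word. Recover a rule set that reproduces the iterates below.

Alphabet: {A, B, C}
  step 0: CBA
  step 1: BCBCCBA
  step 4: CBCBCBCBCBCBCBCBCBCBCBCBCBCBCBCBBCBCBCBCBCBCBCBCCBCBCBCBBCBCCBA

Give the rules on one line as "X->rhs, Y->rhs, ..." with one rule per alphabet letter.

A->CBA, B->CBC, C->B

  step 0 ⇒ step 1: CBA ⇒ B·CBC·CBA
    A ↦ CBA
    B ↦ CBC
    C ↦ B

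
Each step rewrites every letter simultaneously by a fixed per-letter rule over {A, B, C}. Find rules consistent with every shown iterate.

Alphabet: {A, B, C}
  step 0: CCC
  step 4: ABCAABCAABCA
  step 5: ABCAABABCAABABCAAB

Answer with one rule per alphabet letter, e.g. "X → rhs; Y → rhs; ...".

A->AB, B->C, C->A

  step 4 ⇒ step 5: ABCAABCAABCA ⇒ AB·C·A·AB·AB·C·A·AB·AB·C·A·AB
    A ↦ AB
    B ↦ C
    C ↦ A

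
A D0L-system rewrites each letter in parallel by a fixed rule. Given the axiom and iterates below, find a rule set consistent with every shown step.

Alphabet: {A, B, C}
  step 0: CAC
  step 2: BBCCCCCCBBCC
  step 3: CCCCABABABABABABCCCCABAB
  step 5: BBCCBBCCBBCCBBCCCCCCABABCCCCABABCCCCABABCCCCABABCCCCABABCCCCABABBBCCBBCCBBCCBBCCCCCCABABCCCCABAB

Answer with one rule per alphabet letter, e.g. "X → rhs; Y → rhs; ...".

  step 2 ⇒ step 3: BBCCCCCCBBCC ⇒ CC·CC·AB·AB·AB·AB·AB·AB·CC·CC·AB·AB
    B ↦ CC
    C ↦ AB
    A ↦ BB  (constrained at step 0)

A->BB, B->CC, C->AB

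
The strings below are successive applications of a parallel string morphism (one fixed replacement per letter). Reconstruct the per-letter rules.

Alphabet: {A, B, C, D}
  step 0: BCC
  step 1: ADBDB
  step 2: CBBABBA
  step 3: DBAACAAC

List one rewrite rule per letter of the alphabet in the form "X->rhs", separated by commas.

  step 2 ⇒ step 3: CBBABBA ⇒ DB·A·A·C·A·A·C
    A ↦ C
    B ↦ A
    C ↦ DB
  step 1 ⇒ step 2: ADBDB ⇒ C·BB·A·BB·A
    D ↦ BB

A->C, B->A, C->DB, D->BB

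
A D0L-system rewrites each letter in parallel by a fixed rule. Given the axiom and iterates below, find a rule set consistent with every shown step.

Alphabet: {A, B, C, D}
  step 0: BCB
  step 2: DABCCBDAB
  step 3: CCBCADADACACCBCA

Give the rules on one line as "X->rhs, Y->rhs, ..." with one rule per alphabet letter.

  step 2 ⇒ step 3: DABCCBDAB ⇒ CC·B·CA·DA·DA·CA·CC·B·CA
    A ↦ B
    B ↦ CA
    C ↦ DA
    D ↦ CC

A->B, B->CA, C->DA, D->CC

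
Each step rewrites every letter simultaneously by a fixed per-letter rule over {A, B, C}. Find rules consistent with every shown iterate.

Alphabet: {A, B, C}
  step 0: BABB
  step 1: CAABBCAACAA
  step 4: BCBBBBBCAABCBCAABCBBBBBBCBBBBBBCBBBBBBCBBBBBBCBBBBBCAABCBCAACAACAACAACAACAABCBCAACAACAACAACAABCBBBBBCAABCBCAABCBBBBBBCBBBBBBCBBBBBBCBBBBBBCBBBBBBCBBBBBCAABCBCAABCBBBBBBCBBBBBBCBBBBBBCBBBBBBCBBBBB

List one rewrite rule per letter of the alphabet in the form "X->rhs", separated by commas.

  step 0 ⇒ step 1: BABB ⇒ CAA·BB·CAA·CAA
    A ↦ BB
    B ↦ CAA
    C ↦ BCB  (constrained at step 1)

A->BB, B->CAA, C->BCB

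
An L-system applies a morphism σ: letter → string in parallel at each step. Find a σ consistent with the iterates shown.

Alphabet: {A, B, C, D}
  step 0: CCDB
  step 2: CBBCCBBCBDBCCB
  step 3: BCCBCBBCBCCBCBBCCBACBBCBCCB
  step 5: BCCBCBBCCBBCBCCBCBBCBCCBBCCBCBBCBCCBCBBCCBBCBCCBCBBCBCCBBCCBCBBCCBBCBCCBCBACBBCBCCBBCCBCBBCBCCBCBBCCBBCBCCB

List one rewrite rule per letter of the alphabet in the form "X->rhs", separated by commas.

A->BD, B->CB, C->BC, D->A

  step 2 ⇒ step 3: CBBCCBBCBDBCCB ⇒ BC·CB·CB·BC·BC·CB·CB·BC·CB·A·CB·BC·BC·CB
    B ↦ CB
    C ↦ BC
    D ↦ A
    A ↦ BD  (constrained at step 3)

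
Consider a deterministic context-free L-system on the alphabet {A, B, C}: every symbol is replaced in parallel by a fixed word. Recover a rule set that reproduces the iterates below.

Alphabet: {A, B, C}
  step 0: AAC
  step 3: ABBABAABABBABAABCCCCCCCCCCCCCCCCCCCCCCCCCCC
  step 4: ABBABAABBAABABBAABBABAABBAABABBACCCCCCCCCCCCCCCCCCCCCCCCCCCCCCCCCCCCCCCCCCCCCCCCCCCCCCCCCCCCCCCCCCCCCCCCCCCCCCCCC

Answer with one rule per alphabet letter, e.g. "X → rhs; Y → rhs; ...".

A->AB, B->BA, C->CCC

  step 3 ⇒ step 4: ABBABAABABBABAABCCCCCCCCCCCCCCCCCCCCCCCCCCC ⇒ AB·BA·BA·AB·BA·AB·AB·BA·AB·BA·BA·AB·BA·AB·AB·BA·CCC·CCC·CCC·CCC·CCC·CCC·CCC·CCC·CCC·CCC·CCC·CCC·CCC·CCC·CCC·CCC·CCC·CCC·CCC·CCC·CCC·CCC·CCC·CCC·CCC·CCC·CCC
    A ↦ AB
    B ↦ BA
    C ↦ CCC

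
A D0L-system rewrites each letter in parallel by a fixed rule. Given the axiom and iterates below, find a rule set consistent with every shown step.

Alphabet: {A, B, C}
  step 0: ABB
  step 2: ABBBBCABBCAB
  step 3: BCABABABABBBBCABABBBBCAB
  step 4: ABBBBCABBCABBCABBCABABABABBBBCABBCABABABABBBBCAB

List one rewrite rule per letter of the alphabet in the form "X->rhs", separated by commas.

  step 3 ⇒ step 4: BCABABABABBBBCABABBBBCAB ⇒ AB·BB·BC·AB·BC·AB·BC·AB·BC·AB·AB·AB·AB·BB·BC·AB·BC·AB·AB·AB·AB·BB·BC·AB
    A ↦ BC
    B ↦ AB
    C ↦ BB

A->BC, B->AB, C->BB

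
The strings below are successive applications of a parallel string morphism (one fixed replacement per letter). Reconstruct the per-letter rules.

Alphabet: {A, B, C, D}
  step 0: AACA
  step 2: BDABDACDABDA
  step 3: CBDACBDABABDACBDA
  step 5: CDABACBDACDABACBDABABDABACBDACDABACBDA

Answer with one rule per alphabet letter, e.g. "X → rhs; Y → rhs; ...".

  step 2 ⇒ step 3: BDABDACDABDA ⇒ C·B·DA·C·B·DA·BA·B·DA·C·B·DA
    A ↦ DA
    B ↦ C
    C ↦ BA
    D ↦ B

A->DA, B->C, C->BA, D->B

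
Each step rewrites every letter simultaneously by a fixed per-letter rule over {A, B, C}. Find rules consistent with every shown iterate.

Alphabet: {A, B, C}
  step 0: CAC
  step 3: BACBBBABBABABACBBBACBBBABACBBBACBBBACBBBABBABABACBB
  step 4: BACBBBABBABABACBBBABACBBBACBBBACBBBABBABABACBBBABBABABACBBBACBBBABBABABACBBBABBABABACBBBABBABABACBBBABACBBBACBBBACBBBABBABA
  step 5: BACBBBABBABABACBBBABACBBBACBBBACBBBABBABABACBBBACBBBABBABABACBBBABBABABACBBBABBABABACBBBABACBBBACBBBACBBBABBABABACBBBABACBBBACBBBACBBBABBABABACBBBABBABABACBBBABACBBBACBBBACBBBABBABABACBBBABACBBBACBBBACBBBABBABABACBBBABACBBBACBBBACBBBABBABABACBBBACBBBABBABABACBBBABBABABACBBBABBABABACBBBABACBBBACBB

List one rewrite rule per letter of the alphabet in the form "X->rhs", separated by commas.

A->CBB, B->BA, C->BAB

  step 4 ⇒ step 5: BACBBBABBABABACBBBABACBBBACBBBACBBBABBABABACBBBABBABABACBBBACBBBABBABABACBBBABBABABACBBBABBABABACBBBABACBBBACBBBACBBBABBABA ⇒ BA·CBB·BAB·BA·BA·BA·CBB·BA·BA·CBB·BA·CBB·BA·CBB·BAB·BA·BA·BA·CBB·BA·CBB·BAB·BA·BA·BA·CBB·BAB·BA·BA·BA·CBB·BAB·BA·BA·BA·CBB·BA·BA·CBB·BA·CBB·BA·CBB·BAB·BA·BA·BA·CBB·BA·BA·CBB·BA·CBB·BA·CBB·BAB·BA·BA·BA·CBB·BAB·BA·BA·BA·CBB·BA·BA·CBB·BA·CBB·BA·CBB·BAB·BA·BA·BA·CBB·BA·BA·CBB·BA·CBB·BA·CBB·BAB·BA·BA·BA·CBB·BA·BA·CBB·BA·CBB·BA·CBB·BAB·BA·BA·BA·CBB·BA·CBB·BAB·BA·BA·BA·CBB·BAB·BA·BA·BA·CBB·BAB·BA·BA·BA·CBB·BA·BA·CBB·BA·CBB
    A ↦ CBB
    B ↦ BA
    C ↦ BAB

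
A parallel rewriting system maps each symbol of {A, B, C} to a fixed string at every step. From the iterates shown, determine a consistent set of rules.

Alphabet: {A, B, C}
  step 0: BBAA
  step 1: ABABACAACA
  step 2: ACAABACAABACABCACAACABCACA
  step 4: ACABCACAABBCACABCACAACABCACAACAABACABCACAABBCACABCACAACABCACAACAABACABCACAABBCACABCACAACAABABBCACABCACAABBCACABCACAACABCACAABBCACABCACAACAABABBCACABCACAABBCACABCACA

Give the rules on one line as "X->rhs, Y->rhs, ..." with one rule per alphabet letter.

  step 1 ⇒ step 2: ABABACAACA ⇒ ACA·AB·ACA·AB·ACA·BC·ACA·ACA·BC·ACA
    A ↦ ACA
    B ↦ AB
    C ↦ BC

A->ACA, B->AB, C->BC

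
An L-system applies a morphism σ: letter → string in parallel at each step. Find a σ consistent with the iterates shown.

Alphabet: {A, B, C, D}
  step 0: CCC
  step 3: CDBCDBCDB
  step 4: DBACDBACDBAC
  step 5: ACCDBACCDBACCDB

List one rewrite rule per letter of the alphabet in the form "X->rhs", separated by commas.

A->C, B->C, C->DB, D->A

  step 4 ⇒ step 5: DBACDBACDBAC ⇒ A·C·C·DB·A·C·C·DB·A·C·C·DB
    A ↦ C
    B ↦ C
    C ↦ DB
    D ↦ A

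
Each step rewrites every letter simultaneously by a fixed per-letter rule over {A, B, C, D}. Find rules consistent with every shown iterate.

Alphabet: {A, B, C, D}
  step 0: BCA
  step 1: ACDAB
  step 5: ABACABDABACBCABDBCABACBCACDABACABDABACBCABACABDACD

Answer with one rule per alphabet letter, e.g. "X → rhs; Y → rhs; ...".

  step 0 ⇒ step 1: BCA ⇒ AC·D·AB
    A ↦ AB
    B ↦ AC
    C ↦ D
    D ↦ BC  (constrained at step 1)

A->AB, B->AC, C->D, D->BC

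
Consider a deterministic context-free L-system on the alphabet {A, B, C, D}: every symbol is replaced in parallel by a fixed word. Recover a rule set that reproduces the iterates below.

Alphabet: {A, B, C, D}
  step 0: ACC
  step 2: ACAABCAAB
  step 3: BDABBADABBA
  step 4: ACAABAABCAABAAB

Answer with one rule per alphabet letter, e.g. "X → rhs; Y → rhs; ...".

  step 3 ⇒ step 4: BDABBADABBA ⇒ A·CAA·B·A·A·B·CAA·B·A·A·B
    A ↦ B
    B ↦ A
    D ↦ CAA
  step 2 ⇒ step 3: ACAABCAAB ⇒ B·DA·B·B·A·DA·B·B·A
    C ↦ DA

A->B, B->A, C->DA, D->CAA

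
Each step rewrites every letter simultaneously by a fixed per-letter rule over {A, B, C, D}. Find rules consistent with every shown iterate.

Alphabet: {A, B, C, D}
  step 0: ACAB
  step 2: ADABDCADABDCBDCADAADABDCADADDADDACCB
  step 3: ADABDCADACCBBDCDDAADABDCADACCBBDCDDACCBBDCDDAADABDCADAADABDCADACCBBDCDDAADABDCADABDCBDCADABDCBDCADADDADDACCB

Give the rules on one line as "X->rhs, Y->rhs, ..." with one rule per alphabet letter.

  step 2 ⇒ step 3: ADABDCADABDCBDCADAADABDCADADDADDACCB ⇒ ADA·BDC·ADA·CCB·BDC·DDA·ADA·BDC·ADA·CCB·BDC·DDA·CCB·BDC·DDA·ADA·BDC·ADA·ADA·BDC·ADA·CCB·BDC·DDA·ADA·BDC·ADA·BDC·BDC·ADA·BDC·BDC·ADA·DDA·DDA·CCB
    A ↦ ADA
    B ↦ CCB
    C ↦ DDA
    D ↦ BDC

A->ADA, B->CCB, C->DDA, D->BDC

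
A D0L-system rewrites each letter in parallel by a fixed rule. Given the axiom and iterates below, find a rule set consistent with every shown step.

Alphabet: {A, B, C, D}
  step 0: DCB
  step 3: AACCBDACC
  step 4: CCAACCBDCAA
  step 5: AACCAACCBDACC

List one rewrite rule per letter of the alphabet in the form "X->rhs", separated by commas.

  step 4 ⇒ step 5: CCAACCBDCAA ⇒ A·A·C·C·A·A·CC·BD·A·C·C
    A ↦ C
    B ↦ CC
    C ↦ A
    D ↦ BD

A->C, B->CC, C->A, D->BD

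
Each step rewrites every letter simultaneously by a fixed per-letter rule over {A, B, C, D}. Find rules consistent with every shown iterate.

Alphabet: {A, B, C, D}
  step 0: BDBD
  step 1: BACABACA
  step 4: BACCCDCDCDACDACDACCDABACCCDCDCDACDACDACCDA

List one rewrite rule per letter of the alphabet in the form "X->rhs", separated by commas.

A->C, B->BAC, C->CD, D->A

  step 0 ⇒ step 1: BDBD ⇒ BAC·A·BAC·A
    B ↦ BAC
    D ↦ A
    A ↦ C  (constrained at step 1)
    C ↦ CD  (constrained at step 1)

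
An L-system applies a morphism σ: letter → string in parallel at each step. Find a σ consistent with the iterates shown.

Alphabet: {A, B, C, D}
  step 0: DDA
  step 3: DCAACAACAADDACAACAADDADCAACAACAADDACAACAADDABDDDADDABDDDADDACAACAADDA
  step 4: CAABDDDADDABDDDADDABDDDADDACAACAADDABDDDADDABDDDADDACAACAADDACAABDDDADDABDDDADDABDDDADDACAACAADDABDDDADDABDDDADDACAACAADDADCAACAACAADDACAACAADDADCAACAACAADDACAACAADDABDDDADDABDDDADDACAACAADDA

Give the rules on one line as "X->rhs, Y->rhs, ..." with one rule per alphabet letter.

A->DDA, B->D, C->BD, D->CAA

  step 3 ⇒ step 4: DCAACAACAADDACAACAADDADCAACAACAADDACAACAADDABDDDADDABDDDADDACAACAADDA ⇒ CAA·BD·DDA·DDA·BD·DDA·DDA·BD·DDA·DDA·CAA·CAA·DDA·BD·DDA·DDA·BD·DDA·DDA·CAA·CAA·DDA·CAA·BD·DDA·DDA·BD·DDA·DDA·BD·DDA·DDA·CAA·CAA·DDA·BD·DDA·DDA·BD·DDA·DDA·CAA·CAA·DDA·D·CAA·CAA·CAA·DDA·CAA·CAA·DDA·D·CAA·CAA·CAA·DDA·CAA·CAA·DDA·BD·DDA·DDA·BD·DDA·DDA·CAA·CAA·DDA
    A ↦ DDA
    B ↦ D
    C ↦ BD
    D ↦ CAA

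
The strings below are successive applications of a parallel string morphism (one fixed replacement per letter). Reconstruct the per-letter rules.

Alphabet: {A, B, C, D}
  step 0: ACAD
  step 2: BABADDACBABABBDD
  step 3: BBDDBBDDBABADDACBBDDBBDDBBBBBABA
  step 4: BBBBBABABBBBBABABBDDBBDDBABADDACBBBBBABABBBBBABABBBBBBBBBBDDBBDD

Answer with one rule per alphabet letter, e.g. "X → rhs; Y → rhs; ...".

  step 3 ⇒ step 4: BBDDBBDDBABADDACBBDDBBDDBBBBBABA ⇒ BB·BB·BA·BA·BB·BB·BA·BA·BB·DD·BB·DD·BA·BA·DD·AC·BB·BB·BA·BA·BB·BB·BA·BA·BB·BB·BB·BB·BB·DD·BB·DD
    A ↦ DD
    B ↦ BB
    C ↦ AC
    D ↦ BA

A->DD, B->BB, C->AC, D->BA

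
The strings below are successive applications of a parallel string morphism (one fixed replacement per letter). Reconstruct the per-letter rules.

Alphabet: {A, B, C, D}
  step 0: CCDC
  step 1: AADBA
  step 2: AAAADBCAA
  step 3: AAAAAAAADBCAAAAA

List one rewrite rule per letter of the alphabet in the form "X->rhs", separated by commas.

  step 2 ⇒ step 3: AAAADBCAA ⇒ AA·AA·AA·AA·DB·C·A·AA·AA
    A ↦ AA
    B ↦ C
    C ↦ A
    D ↦ DB

A->AA, B->C, C->A, D->DB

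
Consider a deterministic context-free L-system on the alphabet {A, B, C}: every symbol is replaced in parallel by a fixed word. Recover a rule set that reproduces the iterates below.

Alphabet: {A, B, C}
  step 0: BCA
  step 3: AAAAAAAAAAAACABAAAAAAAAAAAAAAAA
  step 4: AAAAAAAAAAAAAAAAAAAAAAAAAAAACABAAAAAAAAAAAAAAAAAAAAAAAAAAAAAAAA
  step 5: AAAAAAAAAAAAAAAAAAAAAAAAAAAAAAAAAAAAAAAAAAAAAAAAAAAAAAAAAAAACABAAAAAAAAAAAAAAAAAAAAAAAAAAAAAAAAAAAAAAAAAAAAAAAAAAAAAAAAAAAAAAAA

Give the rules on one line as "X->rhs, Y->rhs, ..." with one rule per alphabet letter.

A->AA, B->CAB, C->AA

  step 4 ⇒ step 5: AAAAAAAAAAAAAAAAAAAAAAAAAAAACABAAAAAAAAAAAAAAAAAAAAAAAAAAAAAAAA ⇒ AA·AA·AA·AA·AA·AA·AA·AA·AA·AA·AA·AA·AA·AA·AA·AA·AA·AA·AA·AA·AA·AA·AA·AA·AA·AA·AA·AA·AA·AA·CAB·AA·AA·AA·AA·AA·AA·AA·AA·AA·AA·AA·AA·AA·AA·AA·AA·AA·AA·AA·AA·AA·AA·AA·AA·AA·AA·AA·AA·AA·AA·AA·AA
    A ↦ AA
    B ↦ CAB
    C ↦ AA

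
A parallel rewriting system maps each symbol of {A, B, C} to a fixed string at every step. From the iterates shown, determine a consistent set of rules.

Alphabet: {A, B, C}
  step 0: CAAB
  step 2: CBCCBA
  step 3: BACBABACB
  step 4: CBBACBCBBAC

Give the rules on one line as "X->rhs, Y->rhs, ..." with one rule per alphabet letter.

  step 3 ⇒ step 4: BACBABACB ⇒ C·B·BA·C·B·C·B·BA·C
    A ↦ B
    B ↦ C
    C ↦ BA

A->B, B->C, C->BA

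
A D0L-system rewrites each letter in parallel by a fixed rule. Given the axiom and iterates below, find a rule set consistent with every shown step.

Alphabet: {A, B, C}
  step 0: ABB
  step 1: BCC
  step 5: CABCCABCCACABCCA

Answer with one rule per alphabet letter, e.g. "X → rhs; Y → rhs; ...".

  step 0 ⇒ step 1: ABB ⇒ B·C·C
    A ↦ B
    B ↦ C
    C ↦ CA  (constrained at step 1)

A->B, B->C, C->CA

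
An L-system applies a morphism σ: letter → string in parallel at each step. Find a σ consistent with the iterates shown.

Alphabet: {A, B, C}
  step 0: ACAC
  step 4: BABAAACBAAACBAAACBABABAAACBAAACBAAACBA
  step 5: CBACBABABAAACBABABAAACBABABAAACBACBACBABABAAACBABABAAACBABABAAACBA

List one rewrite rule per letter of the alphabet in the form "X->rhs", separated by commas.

  step 4 ⇒ step 5: BABAAACBAAACBAAACBABABAAACBAAACBAAACBA ⇒ C·BA·C·BA·BA·BA·AA·C·BA·BA·BA·AA·C·BA·BA·BA·AA·C·BA·C·BA·C·BA·BA·BA·AA·C·BA·BA·BA·AA·C·BA·BA·BA·AA·C·BA
    A ↦ BA
    B ↦ C
    C ↦ AA

A->BA, B->C, C->AA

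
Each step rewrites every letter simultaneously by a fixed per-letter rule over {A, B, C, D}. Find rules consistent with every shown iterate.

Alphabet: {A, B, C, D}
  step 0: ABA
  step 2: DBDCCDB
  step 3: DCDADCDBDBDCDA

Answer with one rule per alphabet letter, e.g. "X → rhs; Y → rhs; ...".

A->C, B->DA, C->DB, D->DC

  step 2 ⇒ step 3: DBDCCDB ⇒ DC·DA·DC·DB·DB·DC·DA
    B ↦ DA
    C ↦ DB
    D ↦ DC
    A ↦ C  (constrained at step 0)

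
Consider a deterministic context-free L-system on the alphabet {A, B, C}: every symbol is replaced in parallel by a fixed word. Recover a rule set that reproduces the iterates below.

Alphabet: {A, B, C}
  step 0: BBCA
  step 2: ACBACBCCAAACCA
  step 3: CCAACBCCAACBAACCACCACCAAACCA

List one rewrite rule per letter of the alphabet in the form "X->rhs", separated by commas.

A->CCA, B->CB, C->A

  step 2 ⇒ step 3: ACBACBCCAAACCA ⇒ CCA·A·CB·CCA·A·CB·A·A·CCA·CCA·CCA·A·A·CCA
    A ↦ CCA
    B ↦ CB
    C ↦ A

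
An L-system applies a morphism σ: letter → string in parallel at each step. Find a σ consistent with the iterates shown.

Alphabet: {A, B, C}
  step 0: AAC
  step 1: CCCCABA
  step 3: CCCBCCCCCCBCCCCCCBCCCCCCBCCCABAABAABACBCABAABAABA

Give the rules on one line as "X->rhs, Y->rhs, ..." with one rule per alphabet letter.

  step 0 ⇒ step 1: AAC ⇒ CC·CC·ABA
    A ↦ CC
    C ↦ ABA
    B ↦ CBC  (constrained at step 1)

A->CC, B->CBC, C->ABA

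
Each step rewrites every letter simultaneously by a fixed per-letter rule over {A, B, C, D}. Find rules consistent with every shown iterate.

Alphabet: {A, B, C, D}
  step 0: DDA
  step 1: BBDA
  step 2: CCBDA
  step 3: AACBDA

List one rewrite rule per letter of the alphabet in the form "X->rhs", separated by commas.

A->DA, B->C, C->A, D->B

  step 2 ⇒ step 3: CCBDA ⇒ A·A·C·B·DA
    A ↦ DA
    B ↦ C
    C ↦ A
    D ↦ B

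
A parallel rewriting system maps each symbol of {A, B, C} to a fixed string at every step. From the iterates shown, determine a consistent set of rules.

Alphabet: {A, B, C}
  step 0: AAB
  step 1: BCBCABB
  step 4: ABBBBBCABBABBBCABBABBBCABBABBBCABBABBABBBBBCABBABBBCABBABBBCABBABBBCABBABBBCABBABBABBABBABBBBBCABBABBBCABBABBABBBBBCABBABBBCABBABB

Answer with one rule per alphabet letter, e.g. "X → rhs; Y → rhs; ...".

A->BC, B->ABB, C->BB

  step 0 ⇒ step 1: AAB ⇒ BC·BC·ABB
    A ↦ BC
    B ↦ ABB
    C ↦ BB  (constrained at step 1)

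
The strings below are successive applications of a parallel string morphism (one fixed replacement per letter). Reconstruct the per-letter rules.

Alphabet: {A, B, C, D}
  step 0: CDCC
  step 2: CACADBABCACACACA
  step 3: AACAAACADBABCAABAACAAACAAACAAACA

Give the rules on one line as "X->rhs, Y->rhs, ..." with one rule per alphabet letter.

  step 2 ⇒ step 3: CACADBABCACACACA ⇒ AA·CA·AA·CA·DB·AB·CA·AB·AA·CA·AA·CA·AA·CA·AA·CA
    A ↦ CA
    B ↦ AB
    C ↦ AA
    D ↦ DB

A->CA, B->AB, C->AA, D->DB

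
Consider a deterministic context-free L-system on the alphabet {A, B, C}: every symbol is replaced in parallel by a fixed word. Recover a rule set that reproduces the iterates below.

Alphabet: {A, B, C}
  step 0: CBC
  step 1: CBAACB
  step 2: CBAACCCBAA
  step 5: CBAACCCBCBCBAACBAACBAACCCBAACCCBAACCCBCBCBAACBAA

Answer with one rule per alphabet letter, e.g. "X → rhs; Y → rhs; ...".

A->C, B->AA, C->CB

  step 1 ⇒ step 2: CBAACB ⇒ CB·AA·C·C·CB·AA
    A ↦ C
    B ↦ AA
    C ↦ CB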